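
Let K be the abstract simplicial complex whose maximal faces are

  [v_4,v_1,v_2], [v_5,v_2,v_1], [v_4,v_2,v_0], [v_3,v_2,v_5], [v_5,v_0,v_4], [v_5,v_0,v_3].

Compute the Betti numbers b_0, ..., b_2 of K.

K has 6 vertices, 12 edges, 6 triangles.
rank ∂_0 = 0, rank ∂_1 = 5 ⇒ b_0 = 6 − 0 − 5 = 1; all invariant factors of ∂_1 are 1 so no torsion. So H_0 ≅ Z.
rank ∂_1 = 5, rank ∂_2 = 6 ⇒ b_1 = 12 − 5 − 6 = 1; all invariant factors of ∂_2 are 1 so no torsion. So H_1 ≅ Z.
rank ∂_2 = 6, rank ∂_3 = 0 ⇒ b_2 = 6 − 6 − 0 = 0. So H_2 ≅ 0.

b_0 = 1, b_1 = 1, b_2 = 0.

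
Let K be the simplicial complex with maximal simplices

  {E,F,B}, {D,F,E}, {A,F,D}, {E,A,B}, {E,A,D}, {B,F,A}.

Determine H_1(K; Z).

Fix the vertex order A < B < D < E < F and write every simplex with vertices in increasing order. Then dim K = 2 and the simplices of K are:

  0-simplices (5): A, B, D, E, F
  1-simplices (9): AB, AD, AE, AF, BE, BF, DE, DF, EF
  2-simplices (6): ABE, ABF, ADE, ADF, BEF, DEF

Hence C_0 ≅ Z^5, C_1 ≅ Z^9, C_2 ≅ Z^6.

The boundary map ∂_1: C_1 → C_0 maps an edge to its endpoints' difference, ∂[p,q] = q − p. For instance
  ∂AB = B − A.
The resulting 5×9 matrix has rank 4, and its Smith normal form has invariant factors (1,1,1,1).

The boundary map ∂_2: C_2 → C_1 sends each 2-simplex [p,q,r] to [q,r] − [p,r] + [p,q]. For instance
  ∂BEF = EF − BF + BE,
  ∂ADE = DE − AE + AD.
The resulting 9×6 matrix has rank 5, and its Smith normal form has invariant factors (1,1,1,1,1).

Now H_k = ker ∂_k / im ∂_{k+1}, so:

  H_1: rank ker ∂_1 − rank ∂_2 = (9 − 4) − 5 = 0, and the invariant factors of ∂_2 are all 1, so H_1 ≅ 0.

(K is a triangulation of the 2-sphere S^2.)

H_1 ≅ 0.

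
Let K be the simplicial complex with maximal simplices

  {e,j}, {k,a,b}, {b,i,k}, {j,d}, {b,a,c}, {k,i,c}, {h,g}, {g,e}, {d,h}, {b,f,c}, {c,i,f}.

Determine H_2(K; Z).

H_2 ≅ 0.

Order the vertices as a < b < c < d < e < f < g < h < i < j < k. Listing each simplex with vertices in this order, K has dimension 2 with simplices:

  0-simplices (11): a, b, c, d, e, f, g, h, i, j, k
  1-simplices (17): ab, ac, ak, bc, bf, bi, bk, cf, ci, ck, dh, dj, eg, ej, fi, gh, ik
  2-simplices (6): abc, abk, bcf, bik, cfi, cik

Hence C_0 ≅ Z^11, C_1 ≅ Z^17, C_2 ≅ Z^6.

The boundary map ∂_1: C_1 → C_0 is given by ∂[p,q] = [q] − [p]. For instance
  ∂eg = g − e.
The resulting 11×17 matrix has rank 9, and its Smith normal form has invariant factors (1,1,1,1,1,1,1,1,1).

Boundary ∂_2: C_2 → C_1 acts by ∂[p,q,r] = [q,r] − [p,r] + [p,q]. For instance
  ∂bik = ik − bk + bi,
  ∂cik = ik − ck + ci.
This gives a 17×6 integer matrix of rank 6; reducing to Smith normal form yields diagonal entries (1,1,1,1,1,1).

From H_k ≅ ker(∂_k) / im(∂_{k+1}) we obtain:

  H_2: rank ker ∂_2 − rank ∂_3 = (6 − 6) − 0 = 0, and there is no ∂_3, so H_2 ≅ 0.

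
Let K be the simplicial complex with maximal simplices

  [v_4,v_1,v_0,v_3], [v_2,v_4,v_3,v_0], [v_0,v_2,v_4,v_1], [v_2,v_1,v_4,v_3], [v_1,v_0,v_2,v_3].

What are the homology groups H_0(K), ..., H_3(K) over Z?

H_0 = Z,  H_1 = 0,  H_2 = 0,  H_3 = Z.

We work with the vertex ordering v_0 < v_1 < v_2 < v_3 < v_4. The simplices of K, each written with vertices in increasing order, are:

  0-simplices (5): [v_0], [v_1], [v_2], [v_3], [v_4]
  1-simplices (10): [v_0,v_1], [v_0,v_2], [v_0,v_3], [v_0,v_4], [v_1,v_2], [v_1,v_3], [v_1,v_4], [v_2,v_3], [v_2,v_4], [v_3,v_4]
  2-simplices (10): [v_0,v_1,v_2], [v_0,v_1,v_3], [v_0,v_1,v_4], [v_0,v_2,v_3], [v_0,v_2,v_4], [v_0,v_3,v_4], [v_1,v_2,v_3], [v_1,v_2,v_4], [v_1,v_3,v_4], [v_2,v_3,v_4]
  3-simplices (5): [v_0,v_1,v_2,v_3], [v_0,v_1,v_2,v_4], [v_0,v_1,v_3,v_4], [v_0,v_2,v_3,v_4], [v_1,v_2,v_3,v_4]

Hence C_0 ≅ Z^5, C_1 ≅ Z^10, C_2 ≅ Z^10, C_3 ≅ Z^5.

The boundary map ∂_1: C_1 → C_0 maps an edge to its endpoints' difference, ∂[p,q] = q − p.
This gives a 5×10 integer matrix of rank 4; reducing to Smith normal form yields diagonal entries (1,1,1,1).

∂_2: C_2 → C_1 acts by ∂[p,q,r] = [q,r] − [p,r] + [p,q]. For instance
  ∂[v_0,v_2,v_4] = [v_2,v_4] − [v_0,v_4] + [v_0,v_2],
  ∂[v_0,v_1,v_2] = [v_1,v_2] − [v_0,v_2] + [v_0,v_1].
This gives a 10×10 integer matrix of rank 6; reducing to Smith normal form yields diagonal entries (1,1,1,1,1,1).

∂_3: C_3 → C_2 sends each 3-simplex σ to the alternating sum Σ_i (−1)^i (σ with its i-th vertex removed). For instance
  ∂[v_1,v_2,v_3,v_4] = [v_2,v_3,v_4] − [v_1,v_3,v_4] + [v_1,v_2,v_4] − [v_1,v_2,v_3],
  ∂[v_0,v_1,v_2,v_3] = [v_1,v_2,v_3] − [v_0,v_2,v_3] + [v_0,v_1,v_3] − [v_0,v_1,v_2].
The 10×5 boundary matrix has rank 4 and Smith normal form diag(1,1,1,1).

Computing H_k = (kernel of ∂_k) / (image of ∂_{k+1}):

  H_0: rank C_0 − rank ∂_1 = 5 − 4 = 1, and the invariant factors of ∂_1 are all 1, so H_0 = Z.
  H_1: rank ker ∂_1 − rank ∂_2 = (10 − 4) − 6 = 0, and the invariant factors of ∂_2 are all 1, so H_1 = 0.
  H_2: rank ker ∂_2 − rank ∂_3 = (10 − 6) − 4 = 0, and the invariant factors of ∂_3 are all 1, so H_2 = 0.
  H_3: rank ker ∂_3 − rank ∂_4 = (5 − 4) − 0 = 1, and there is no ∂_4, so H_3 = Z.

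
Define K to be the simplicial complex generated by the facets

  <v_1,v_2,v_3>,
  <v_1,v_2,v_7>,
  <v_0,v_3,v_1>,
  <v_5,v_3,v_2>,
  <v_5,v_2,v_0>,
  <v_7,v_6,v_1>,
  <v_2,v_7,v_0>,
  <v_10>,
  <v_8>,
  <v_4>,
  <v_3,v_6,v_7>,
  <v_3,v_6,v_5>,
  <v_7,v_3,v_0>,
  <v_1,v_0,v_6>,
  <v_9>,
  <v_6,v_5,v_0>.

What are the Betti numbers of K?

Fix the vertex order v_0 < v_1 < v_2 < v_3 < v_4 < v_5 < v_6 < v_7 < v_8 < v_9 < v_10 and write every simplex with vertices in increasing order. Then dim K = 2 and the simplices of K are:

  0-simplices (11): [v_0], [v_1], [v_2], [v_3], [v_4], [v_5], [v_6], [v_7], [v_8], [v_9], [v_10]
  1-simplices (18): (18 of them)
  2-simplices (12): (12 of them)

giving chain groups C_0 ≅ Z^11, C_1 ≅ Z^18, C_2 ≅ Z^12.

The boundary map ∂_1: C_1 → C_0 maps an edge to its endpoints' difference, ∂[p,q] = q − p. For instance
  ∂[v_3,v_5] = [v_5] − [v_3].
The 11×18 boundary matrix has rank 6 and Smith normal form diag(1,1,1,1,1,1).

Boundary ∂_2: C_2 → C_1 sends each 2-simplex [p,q,r] to [q,r] − [p,r] + [p,q]. For instance
  ∂[v_0,v_2,v_7] = [v_2,v_7] − [v_0,v_7] + [v_0,v_2],
  ∂[v_0,v_2,v_5] = [v_2,v_5] − [v_0,v_5] + [v_0,v_2].
This gives a 18×12 integer matrix of rank 12; reducing to Smith normal form yields diagonal entries (1,1,1,1,1,1,1,1,1,1,1,2).

Computing H_k = (kernel of ∂_k) / (image of ∂_{k+1}):

  H_0: rank C_0 − rank ∂_1 = 11 − 6 = 5, and the invariant factors of ∂_1 are all 1, so H_0 = Z^5.
  H_1: rank ker ∂_1 − rank ∂_2 = (18 − 6) − 12 = 0, and ∂_2 has invariant factor 2 > 1, so H_1 = Z_2.
  H_2: rank ker ∂_2 − rank ∂_3 = (12 − 12) − 0 = 0, and there is no ∂_3, so H_2 = 0.

(K is a triangulation of the disjoint union of a set of 4 points and the real projective plane RP^2.)

Hence the Betti numbers are b_0 = 5, b_1 = 0, b_2 = 0.

b_0 = 5, b_1 = 0, b_2 = 0.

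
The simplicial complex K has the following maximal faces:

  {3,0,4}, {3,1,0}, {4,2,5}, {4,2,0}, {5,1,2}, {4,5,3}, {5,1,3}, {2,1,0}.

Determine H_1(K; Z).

Take the total order 0 < 1 < 2 < 3 < 4 < 5 on the vertex set. Then K (dimension 2) consists of the simplices:

  0-simplices (6): [0], [1], [2], [3], [4], [5]
  1-simplices (12): [0,1], [0,2], [0,3], [0,4], [1,2], [1,3], [1,5], [2,4], [2,5], [3,4], [3,5], [4,5]
  2-simplices (8): [0,1,2], [0,1,3], [0,2,4], [0,3,4], [1,2,5], [1,3,5], [2,4,5], [3,4,5]

so the chain groups are C_0 ≅ Z^6, C_1 ≅ Z^12, C_2 ≅ Z^8.

∂_1: C_1 → C_0 maps an edge to its endpoints' difference, ∂[p,q] = q − p. For instance
  ∂[4,5] = [5] − [4].
The 6×12 boundary matrix has rank 5 and Smith normal form diag(1,1,1,1,1).

∂_2: C_2 → C_1 acts by ∂[p,q,r] = [q,r] − [p,r] + [p,q]. For instance
  ∂[0,1,2] = [1,2] − [0,2] + [0,1],
  ∂[0,2,4] = [2,4] − [0,4] + [0,2].
This gives a 12×8 integer matrix of rank 7; reducing to Smith normal form yields diagonal entries (1,1,1,1,1,1,1).

Computing H_k = (kernel of ∂_k) / (image of ∂_{k+1}):

  H_1: rank ker ∂_1 − rank ∂_2 = (12 − 5) − 7 = 0, and the invariant factors of ∂_2 are all 1, so H_1 ≅ 0.

(K is a triangulation of the 2-sphere S^2.)

H_1 ≅ 0.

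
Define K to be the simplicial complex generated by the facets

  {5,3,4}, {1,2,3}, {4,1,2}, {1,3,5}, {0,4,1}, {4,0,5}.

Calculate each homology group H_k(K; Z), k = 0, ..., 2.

K has 6 vertices, 12 edges, 6 triangles.
rank ∂_0 = 0, rank ∂_1 = 5 ⇒ b_0 = 6 − 0 − 5 = 1; all invariant factors of ∂_1 are 1 so no torsion. So H_0 ≅ Z.
rank ∂_1 = 5, rank ∂_2 = 6 ⇒ b_1 = 12 − 5 − 6 = 1; all invariant factors of ∂_2 are 1 so no torsion. So H_1 ≅ Z.
rank ∂_2 = 6, rank ∂_3 = 0 ⇒ b_2 = 6 − 6 − 0 = 0. So H_2 ≅ 0.

H_0 = Z,  H_1 = Z,  H_2 = 0.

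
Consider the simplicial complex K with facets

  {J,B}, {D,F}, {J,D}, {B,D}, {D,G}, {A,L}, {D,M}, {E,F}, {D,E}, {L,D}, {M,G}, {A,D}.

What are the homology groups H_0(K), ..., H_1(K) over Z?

H_0 ≅ Z,  H_1 ≅ Z^4.

Order the vertices as A < B < D < E < F < G < J < L < M. Listing each simplex with vertices in this order, K has dimension 1 with simplices:

  0-simplices (9): A, B, D, E, F, G, J, L, M
  1-simplices (12): AD, AL, BD, BJ, DE, DF, DG, DJ, DL, DM, EF, GM

giving chain groups C_0 ≅ Z^9, C_1 ≅ Z^12.

The boundary map ∂_1: C_1 → C_0 sends each edge [p,q] (with p < q) to q − p.
As a 9×12 matrix over Z this has rank 8, with invariant factors (1,1,1,1,1,1,1,1).

Computing H_k = (kernel of ∂_k) / (image of ∂_{k+1}):

  H_0: rank C_0 − rank ∂_1 = 9 − 8 = 1, and the invariant factors of ∂_1 are all 1, so H_0 ≅ Z.
  H_1: rank ker ∂_1 − rank ∂_2 = (12 − 8) − 0 = 4, and there is no ∂_2, so H_1 ≅ Z^4.

As a check, the Euler characteristic is 9 − 12 = -3, which agrees with 1 − 4 = -3.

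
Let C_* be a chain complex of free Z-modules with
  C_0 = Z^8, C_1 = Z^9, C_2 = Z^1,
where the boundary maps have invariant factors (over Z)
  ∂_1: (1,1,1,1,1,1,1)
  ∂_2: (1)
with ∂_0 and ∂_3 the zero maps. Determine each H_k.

H_0 = Z,  H_1 = Z,  H_2 = 0.

H_0: b_0 = 8 − 0 − 7 = 1; torsion from ∂_1 factors > 1: none. So H_0 = Z.
H_1: b_1 = 9 − 7 − 1 = 1; torsion from ∂_2 factors > 1: none. So H_1 = Z.
H_2: b_2 = 1 − 1 − 0 = 0; torsion from ∂_3 factors > 1: none. So H_2 = 0.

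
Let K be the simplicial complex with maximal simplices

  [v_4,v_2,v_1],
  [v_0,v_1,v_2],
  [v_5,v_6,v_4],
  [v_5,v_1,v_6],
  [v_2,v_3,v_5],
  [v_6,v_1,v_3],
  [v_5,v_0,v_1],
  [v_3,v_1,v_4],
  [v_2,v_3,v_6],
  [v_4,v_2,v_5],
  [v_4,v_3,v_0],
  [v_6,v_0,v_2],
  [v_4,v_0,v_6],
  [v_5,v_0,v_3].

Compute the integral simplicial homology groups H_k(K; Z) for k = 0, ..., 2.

H_0 ≅ Z,  H_1 ≅ Z^2,  H_2 ≅ Z.

We work with the vertex ordering v_0 < v_1 < v_2 < v_3 < v_4 < v_5 < v_6. The simplices of K, each written with vertices in increasing order, are:

  0-simplices (7): [v_0], [v_1], [v_2], [v_3], [v_4], [v_5], [v_6]
  1-simplices (21): (21 of them)
  2-simplices (14): (14 of them)

giving chain groups C_0 ≅ Z^7, C_1 ≅ Z^21, C_2 ≅ Z^14.

∂_1: C_1 → C_0 is given by ∂[p,q] = [q] − [p]. For instance
  ∂[v_1,v_4] = [v_4] − [v_1].
As a 7×21 matrix over Z this has rank 6, with invariant factors (1,1,1,1,1,1).

Boundary ∂_2: C_2 → C_1 sends each 2-simplex [p,q,r] to [q,r] − [p,r] + [p,q]. For instance
  ∂[v_1,v_3,v_4] = [v_3,v_4] − [v_1,v_4] + [v_1,v_3],
  ∂[v_0,v_3,v_5] = [v_3,v_5] − [v_0,v_5] + [v_0,v_3].
The resulting 21×14 matrix has rank 13, and its Smith normal form has invariant factors (1,1,1,1,1,1,1,1,1,1,1,1,1).

Computing H_k = (kernel of ∂_k) / (image of ∂_{k+1}):

  H_0: rank C_0 − rank ∂_1 = 7 − 6 = 1, and the invariant factors of ∂_1 are all 1, so H_0 = Z.
  H_1: rank ker ∂_1 − rank ∂_2 = (21 − 6) − 13 = 2, and the invariant factors of ∂_2 are all 1, so H_1 = Z^2.
  H_2: rank ker ∂_2 − rank ∂_3 = (14 − 13) − 0 = 1, and there is no ∂_3, so H_2 = Z.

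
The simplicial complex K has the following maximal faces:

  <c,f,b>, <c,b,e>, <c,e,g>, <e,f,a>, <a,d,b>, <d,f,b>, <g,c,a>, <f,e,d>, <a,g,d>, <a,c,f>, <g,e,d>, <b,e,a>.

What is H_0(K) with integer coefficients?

Take the total order a < b < c < d < e < f < g on the vertex set. Then K (dimension 2) consists of the simplices:

  0-simplices (7): a, b, c, d, e, f, g
  1-simplices (18): ab, ac, ad, ae, af, ag, bc, bd, be, bf, ce, cf, cg, de, df, dg, ef, eg
  2-simplices (12): abd, abe, acf, acg, adg, aef, bce, bcf, bdf, ceg, def, deg

Hence C_0 ≅ Z^7, C_1 ≅ Z^18, C_2 ≅ Z^12.

The boundary map ∂_1: C_1 → C_0 sends each edge [p,q] (with p < q) to q − p. For instance
  ∂ae = e − a.
This gives a 7×18 integer matrix of rank 6; reducing to Smith normal form yields diagonal entries (1,1,1,1,1,1).

Boundary ∂_2: C_2 → C_1 maps a triangle to the signed sum of its edges. For instance
  ∂def = ef − df + de,
  ∂acg = cg − ag + ac.
The resulting 18×12 matrix has rank 12, and its Smith normal form has invariant factors (1,1,1,1,1,1,1,1,1,1,1,2).

Computing H_k = (kernel of ∂_k) / (image of ∂_{k+1}):

  H_0: rank C_0 − rank ∂_1 = 7 − 6 = 1, and the invariant factors of ∂_1 are all 1, so H_0 = Z.

H_0 ≅ Z.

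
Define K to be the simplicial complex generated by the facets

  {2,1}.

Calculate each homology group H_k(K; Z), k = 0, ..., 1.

Take the total order 1 < 2 on the vertex set. Then K (dimension 1) consists of the simplices:

  0-simplices (2): [1], [2]
  1-simplices (1): [1,2]

Hence C_0 ≅ Z^2, C_1 ≅ Z^1.

Boundary ∂_1: C_1 → C_0 is given by ∂[p,q] = [q] − [p]. For instance
  ∂[1,2] = [2] − [1].
As a 2×1 matrix over Z this has rank 1, with invariant factors (1).

From H_k ≅ ker(∂_k) / im(∂_{k+1}) we obtain:

  H_0: rank C_0 − rank ∂_1 = 2 − 1 = 1, and the invariant factors of ∂_1 are all 1, so H_0 = Z.
  H_1: rank ker ∂_1 − rank ∂_2 = (1 − 1) − 0 = 0, and there is no ∂_2, so H_1 = 0.

H_0 = Z,  H_1 = 0.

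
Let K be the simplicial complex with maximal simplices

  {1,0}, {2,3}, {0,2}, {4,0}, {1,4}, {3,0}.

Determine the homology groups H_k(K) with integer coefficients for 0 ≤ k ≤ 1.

K has 5 vertices, 6 edges.
rank ∂_0 = 0, rank ∂_1 = 4 ⇒ b_0 = 5 − 0 − 4 = 1; all invariant factors of ∂_1 are 1 so no torsion. So H_0 ≅ Z.
rank ∂_1 = 4, rank ∂_2 = 0 ⇒ b_1 = 6 − 4 − 0 = 2. So H_1 ≅ Z^2.

H_0 = Z,  H_1 = Z^2.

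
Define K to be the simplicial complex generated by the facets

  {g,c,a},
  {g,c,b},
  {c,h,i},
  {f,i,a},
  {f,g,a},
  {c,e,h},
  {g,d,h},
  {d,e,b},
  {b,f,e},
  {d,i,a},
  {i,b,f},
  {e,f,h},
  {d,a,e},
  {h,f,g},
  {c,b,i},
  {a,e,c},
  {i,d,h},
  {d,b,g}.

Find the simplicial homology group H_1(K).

We work with the vertex ordering a < b < c < d < e < f < g < h < i. The simplices of K, each written with vertices in increasing order, are:

  0-simplices (9): a, b, c, d, e, f, g, h, i
  1-simplices (27): ac, ad, ae, af, ag, ai, bc, bd, be, bf, bg, bi, ce, cg, ch, ci, de, dg, dh, di, ef, eh, fg, fh, fi, gh, hi
  2-simplices (18): ace, acg, ade, adi, afg, afi, bcg, bci, bde, bdg, bef, bfi, ceh, chi, dgh, dhi, efh, fgh

Hence C_0 ≅ Z^9, C_1 ≅ Z^27, C_2 ≅ Z^18.

∂_1: C_1 → C_0 sends each edge [p,q] (with p < q) to q − p. For instance
  ∂fi = i − f.
This gives a 9×27 integer matrix of rank 8; reducing to Smith normal form yields diagonal entries (1,1,1,1,1,1,1,1).

∂_2: C_2 → C_1 maps a triangle to the signed sum of its edges. For instance
  ∂bef = ef − bf + be,
  ∂bfi = fi − bi + bf.
As a 27×18 matrix over Z this has rank 17, with invariant factors (1,1,1,1,1,1,1,1,1,1,1,1,1,1,1,1,1).

Computing H_k = (kernel of ∂_k) / (image of ∂_{k+1}):

  H_1: rank ker ∂_1 − rank ∂_2 = (27 − 8) − 17 = 2, and the invariant factors of ∂_2 are all 1, so H_1 ≅ Z^2.

(K is a triangulation of the torus T^2.)

H_1 = Z^2.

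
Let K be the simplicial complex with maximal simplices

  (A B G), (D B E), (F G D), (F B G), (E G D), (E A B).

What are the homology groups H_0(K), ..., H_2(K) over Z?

K has 6 vertices, 12 edges, 6 triangles.
rank ∂_0 = 0, rank ∂_1 = 5 ⇒ b_0 = 6 − 0 − 5 = 1; all invariant factors of ∂_1 are 1 so no torsion. So H_0 = Z.
rank ∂_1 = 5, rank ∂_2 = 6 ⇒ b_1 = 12 − 5 − 6 = 1; all invariant factors of ∂_2 are 1 so no torsion. So H_1 = Z.
rank ∂_2 = 6, rank ∂_3 = 0 ⇒ b_2 = 6 − 6 − 0 = 0. So H_2 = 0.

H_0 = Z,  H_1 = Z,  H_2 = 0.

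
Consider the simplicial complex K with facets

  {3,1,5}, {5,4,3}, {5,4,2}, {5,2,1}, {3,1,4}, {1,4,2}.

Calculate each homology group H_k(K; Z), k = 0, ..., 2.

H_0 ≅ Z,  H_1 = 0,  H_2 ≅ Z.

K has 5 vertices, 9 edges, 6 triangles.
rank ∂_0 = 0, rank ∂_1 = 4 ⇒ b_0 = 5 − 0 − 4 = 1; all invariant factors of ∂_1 are 1 so no torsion. So H_0 ≅ Z.
rank ∂_1 = 4, rank ∂_2 = 5 ⇒ b_1 = 9 − 4 − 5 = 0; all invariant factors of ∂_2 are 1 so no torsion. So H_1 ≅ 0.
rank ∂_2 = 5, rank ∂_3 = 0 ⇒ b_2 = 6 − 5 − 0 = 1. So H_2 ≅ Z.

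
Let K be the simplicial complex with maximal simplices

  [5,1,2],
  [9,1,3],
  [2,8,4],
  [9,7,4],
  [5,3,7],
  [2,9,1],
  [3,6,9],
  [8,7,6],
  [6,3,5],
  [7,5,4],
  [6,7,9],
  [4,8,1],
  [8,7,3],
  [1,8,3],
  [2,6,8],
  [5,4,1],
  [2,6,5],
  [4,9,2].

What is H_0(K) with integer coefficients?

H_0 ≅ Z.

Order the vertices as 1 < 2 < 3 < 4 < 5 < 6 < 7 < 8 < 9. Listing each simplex with vertices in this order, K has dimension 2 with simplices:

  0-simplices (9): [1], [2], [3], [4], [5], [6], [7], [8], [9]
  1-simplices (27): (27 of them)
  2-simplices (18): [1,2,5], [1,2,9], [1,3,8], [1,3,9], [1,4,5], [1,4,8], [2,4,8], [2,4,9], [2,5,6], [2,6,8], [3,5,6], [3,5,7], [3,6,9], [3,7,8], [4,5,7], [4,7,9], [6,7,8], [6,7,9]

giving chain groups C_0 ≅ Z^9, C_1 ≅ Z^27, C_2 ≅ Z^18.

Boundary ∂_1: C_1 → C_0 is given by ∂[p,q] = [q] − [p]. For instance
  ∂[7,8] = [8] − [7].
The resulting 9×27 matrix has rank 8, and its Smith normal form has invariant factors (1,1,1,1,1,1,1,1).

Boundary ∂_2: C_2 → C_1 maps a triangle to the signed sum of its edges. For instance
  ∂[3,7,8] = [7,8] − [3,8] + [3,7],
  ∂[4,5,7] = [5,7] − [4,7] + [4,5].
This gives a 27×18 integer matrix of rank 18; reducing to Smith normal form yields diagonal entries (1,1,1,1,1,1,1,1,1,1,1,1,1,1,1,1,1,2).

Computing H_k = (kernel of ∂_k) / (image of ∂_{k+1}):

  H_0: rank C_0 − rank ∂_1 = 9 − 8 = 1, and the invariant factors of ∂_1 are all 1, so H_0 = Z.

(K is a triangulation of the Klein bottle.)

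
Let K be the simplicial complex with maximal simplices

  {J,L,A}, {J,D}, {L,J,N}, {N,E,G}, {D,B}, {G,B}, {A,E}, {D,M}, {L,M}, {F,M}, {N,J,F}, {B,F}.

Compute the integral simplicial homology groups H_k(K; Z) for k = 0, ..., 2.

We work with the vertex ordering A < B < D < E < F < G < J < L < M < N. The simplices of K, each written with vertices in increasing order, are:

  0-simplices (10): A, B, D, E, F, G, J, L, M, N
  1-simplices (18): AE, AJ, AL, BD, BF, BG, DJ, DM, EG, EN, FJ, FM, FN, GN, JL, JN, LM, LN
  2-simplices (4): AJL, EGN, FJN, JLN

so the chain groups are C_0 ≅ Z^10, C_1 ≅ Z^18, C_2 ≅ Z^4.

∂_1: C_1 → C_0 is given by ∂[p,q] = [q] − [p].
The resulting 10×18 matrix has rank 9, and its Smith normal form has invariant factors (1,1,1,1,1,1,1,1,1).

∂_2: C_2 → C_1 sends each 2-simplex [p,q,r] to [q,r] − [p,r] + [p,q]. For instance
  ∂EGN = GN − EN + EG,
  ∂AJL = JL − AL + AJ.
This gives a 18×4 integer matrix of rank 4; reducing to Smith normal form yields diagonal entries (1,1,1,1).

Now H_k = ker ∂_k / im ∂_{k+1}, so:

  H_0: rank C_0 − rank ∂_1 = 10 − 9 = 1, and the invariant factors of ∂_1 are all 1, so H_0 ≅ Z.
  H_1: rank ker ∂_1 − rank ∂_2 = (18 − 9) − 4 = 5, and the invariant factors of ∂_2 are all 1, so H_1 ≅ Z^5.
  H_2: rank ker ∂_2 − rank ∂_3 = (4 − 4) − 0 = 0, and there is no ∂_3, so H_2 ≅ 0.

H_0 ≅ Z,  H_1 ≅ Z^5,  H_2 = 0.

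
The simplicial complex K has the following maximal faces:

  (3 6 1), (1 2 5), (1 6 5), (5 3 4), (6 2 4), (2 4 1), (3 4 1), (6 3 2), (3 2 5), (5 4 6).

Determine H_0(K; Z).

H_0 ≅ Z.

Fix the vertex order 1 < 2 < 3 < 4 < 5 < 6 and write every simplex with vertices in increasing order. Then dim K = 2 and the simplices of K are:

  0-simplices (6): [1], [2], [3], [4], [5], [6]
  1-simplices (15): [1,2], [1,3], [1,4], [1,5], [1,6], [2,3], [2,4], [2,5], [2,6], [3,4], [3,5], [3,6], [4,5], [4,6], [5,6]
  2-simplices (10): [1,2,4], [1,2,5], [1,3,4], [1,3,6], [1,5,6], [2,3,5], [2,3,6], [2,4,6], [3,4,5], [4,5,6]

so the chain groups are C_0 ≅ Z^6, C_1 ≅ Z^15, C_2 ≅ Z^10.

Boundary ∂_1: C_1 → C_0 maps an edge to its endpoints' difference, ∂[p,q] = q − p. For instance
  ∂[4,6] = [6] − [4].
The 6×15 boundary matrix has rank 5 and Smith normal form diag(1,1,1,1,1).

The boundary map ∂_2: C_2 → C_1 acts by ∂[p,q,r] = [q,r] − [p,r] + [p,q]. For instance
  ∂[1,3,6] = [3,6] − [1,6] + [1,3],
  ∂[2,4,6] = [4,6] − [2,6] + [2,4].
As a 15×10 matrix over Z this has rank 10, with invariant factors (1,1,1,1,1,1,1,1,1,2).

Reading off H_k = ker ∂_k / im ∂_{k+1}:

  H_0: rank C_0 − rank ∂_1 = 6 − 5 = 1, and the invariant factors of ∂_1 are all 1, so H_0 = Z.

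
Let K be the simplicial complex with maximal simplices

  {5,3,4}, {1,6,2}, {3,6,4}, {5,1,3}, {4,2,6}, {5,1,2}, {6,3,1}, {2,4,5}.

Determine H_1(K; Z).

We work with the vertex ordering 1 < 2 < 3 < 4 < 5 < 6. The simplices of K, each written with vertices in increasing order, are:

  0-simplices (6): [1], [2], [3], [4], [5], [6]
  1-simplices (12): [1,2], [1,3], [1,5], [1,6], [2,4], [2,5], [2,6], [3,4], [3,5], [3,6], [4,5], [4,6]
  2-simplices (8): [1,2,5], [1,2,6], [1,3,5], [1,3,6], [2,4,5], [2,4,6], [3,4,5], [3,4,6]

giving chain groups C_0 ≅ Z^6, C_1 ≅ Z^12, C_2 ≅ Z^8.

∂_1: C_1 → C_0 maps an edge to its endpoints' difference, ∂[p,q] = q − p.
This gives a 6×12 integer matrix of rank 5; reducing to Smith normal form yields diagonal entries (1,1,1,1,1).

Boundary ∂_2: C_2 → C_1 maps a triangle to the signed sum of its edges. For instance
  ∂[2,4,5] = [4,5] − [2,5] + [2,4],
  ∂[1,2,6] = [2,6] − [1,6] + [1,2].
The resulting 12×8 matrix has rank 7, and its Smith normal form has invariant factors (1,1,1,1,1,1,1).

From H_k ≅ ker(∂_k) / im(∂_{k+1}) we obtain:

  H_1: rank ker ∂_1 − rank ∂_2 = (12 − 5) − 7 = 0, and the invariant factors of ∂_2 are all 1, so H_1 ≅ 0.

H_1 = 0.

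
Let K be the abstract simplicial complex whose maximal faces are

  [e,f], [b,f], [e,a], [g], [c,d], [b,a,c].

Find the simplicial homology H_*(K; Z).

Fix the vertex order a < b < c < d < e < f < g and write every simplex with vertices in increasing order. Then dim K = 2 and the simplices of K are:

  0-simplices (7): a, b, c, d, e, f, g
  1-simplices (7): ab, ac, ae, bc, bf, cd, ef
  2-simplices (1): abc

so the chain groups are C_0 ≅ Z^7, C_1 ≅ Z^7, C_2 ≅ Z^1.

The boundary map ∂_1: C_1 → C_0 maps an edge to its endpoints' difference, ∂[p,q] = q − p. For instance
  ∂cd = d − c.
The 7×7 boundary matrix has rank 5 and Smith normal form diag(1,1,1,1,1).

∂_2: C_2 → C_1 sends each 2-simplex [p,q,r] to [q,r] − [p,r] + [p,q]. For instance
  ∂abc = bc − ac + ab.
The resulting 7×1 matrix has rank 1, and its Smith normal form has invariant factors (1).

From H_k ≅ ker(∂_k) / im(∂_{k+1}) we obtain:

  H_0: rank C_0 − rank ∂_1 = 7 − 5 = 2, and the invariant factors of ∂_1 are all 1, so H_0 ≅ Z^2.
  H_1: rank ker ∂_1 − rank ∂_2 = (7 − 5) − 1 = 1, and the invariant factors of ∂_2 are all 1, so H_1 ≅ Z.
  H_2: rank ker ∂_2 − rank ∂_3 = (1 − 1) − 0 = 0, and there is no ∂_3, so H_2 ≅ 0.

As a check, the Euler characteristic is 7 − 7 + 1 = 1, which agrees with 2 − 1 + 0 = 1.

H_0 = Z^2,  H_1 = Z,  H_2 = 0.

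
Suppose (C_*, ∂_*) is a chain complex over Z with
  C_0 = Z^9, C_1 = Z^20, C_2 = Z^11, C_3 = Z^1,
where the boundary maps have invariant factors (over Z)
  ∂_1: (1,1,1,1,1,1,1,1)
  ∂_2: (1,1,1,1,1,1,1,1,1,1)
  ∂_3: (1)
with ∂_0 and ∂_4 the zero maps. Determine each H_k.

H_0: b_0 = 9 − 0 − 8 = 1; torsion from ∂_1 factors > 1: none. So H_0 = Z.
H_1: b_1 = 20 − 8 − 10 = 2; torsion from ∂_2 factors > 1: none. So H_1 = Z^2.
H_2: b_2 = 11 − 10 − 1 = 0; torsion from ∂_3 factors > 1: none. So H_2 = 0.
H_3: b_3 = 1 − 1 − 0 = 0; torsion from ∂_4 factors > 1: none. So H_3 = 0.

H_0 = Z,  H_1 = Z^2,  H_2 = 0,  H_3 = 0.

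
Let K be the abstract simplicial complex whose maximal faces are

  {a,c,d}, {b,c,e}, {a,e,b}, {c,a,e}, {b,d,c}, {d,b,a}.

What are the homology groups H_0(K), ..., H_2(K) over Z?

H_0 ≅ Z,  H_1 = 0,  H_2 ≅ Z.

Take the total order a < b < c < d < e on the vertex set. Then K (dimension 2) consists of the simplices:

  0-simplices (5): a, b, c, d, e
  1-simplices (9): ab, ac, ad, ae, bc, bd, be, cd, ce
  2-simplices (6): abd, abe, acd, ace, bcd, bce

giving chain groups C_0 ≅ Z^5, C_1 ≅ Z^9, C_2 ≅ Z^6.

Boundary ∂_1: C_1 → C_0 sends each edge [p,q] (with p < q) to q − p. For instance
  ∂be = e − b.
This gives a 5×9 integer matrix of rank 4; reducing to Smith normal form yields diagonal entries (1,1,1,1).

The boundary map ∂_2: C_2 → C_1 maps a triangle to the signed sum of its edges. For instance
  ∂ace = ce − ae + ac,
  ∂abd = bd − ad + ab.
The 9×6 boundary matrix has rank 5 and Smith normal form diag(1,1,1,1,1).

Reading off H_k = ker ∂_k / im ∂_{k+1}:

  H_0: rank C_0 − rank ∂_1 = 5 − 4 = 1, and the invariant factors of ∂_1 are all 1, so H_0 = Z.
  H_1: rank ker ∂_1 − rank ∂_2 = (9 − 4) − 5 = 0, and the invariant factors of ∂_2 are all 1, so H_1 = 0.
  H_2: rank ker ∂_2 − rank ∂_3 = (6 − 5) − 0 = 1, and there is no ∂_3, so H_2 = Z.

(K is a triangulation of the 2-sphere S^2.)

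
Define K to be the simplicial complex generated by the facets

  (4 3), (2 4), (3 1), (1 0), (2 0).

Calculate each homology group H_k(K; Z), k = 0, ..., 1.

We work with the vertex ordering 0 < 1 < 2 < 3 < 4. The simplices of K, each written with vertices in increasing order, are:

  0-simplices (5): [0], [1], [2], [3], [4]
  1-simplices (5): [0,1], [0,2], [1,3], [2,4], [3,4]

giving chain groups C_0 ≅ Z^5, C_1 ≅ Z^5.

∂_1: C_1 → C_0 is given by ∂[p,q] = [q] − [p]. For instance
  ∂[0,2] = [2] − [0].
This gives a 5×5 integer matrix of rank 4; reducing to Smith normal form yields diagonal entries (1,1,1,1).

From H_k ≅ ker(∂_k) / im(∂_{k+1}) we obtain:

  H_0: rank C_0 − rank ∂_1 = 5 − 4 = 1, and the invariant factors of ∂_1 are all 1, so H_0 = Z.
  H_1: rank ker ∂_1 − rank ∂_2 = (5 − 4) − 0 = 1, and there is no ∂_2, so H_1 = Z.

H_0 = Z,  H_1 = Z.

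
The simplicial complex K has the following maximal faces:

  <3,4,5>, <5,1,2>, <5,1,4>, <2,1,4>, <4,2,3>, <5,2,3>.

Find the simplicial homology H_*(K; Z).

H_0 = Z,  H_1 = 0,  H_2 = Z.

K has 5 vertices, 9 edges, 6 triangles.
rank ∂_0 = 0, rank ∂_1 = 4 ⇒ b_0 = 5 − 0 − 4 = 1; all invariant factors of ∂_1 are 1 so no torsion. So H_0 ≅ Z.
rank ∂_1 = 4, rank ∂_2 = 5 ⇒ b_1 = 9 − 4 − 5 = 0; all invariant factors of ∂_2 are 1 so no torsion. So H_1 ≅ 0.
rank ∂_2 = 5, rank ∂_3 = 0 ⇒ b_2 = 6 − 5 − 0 = 1. So H_2 ≅ Z.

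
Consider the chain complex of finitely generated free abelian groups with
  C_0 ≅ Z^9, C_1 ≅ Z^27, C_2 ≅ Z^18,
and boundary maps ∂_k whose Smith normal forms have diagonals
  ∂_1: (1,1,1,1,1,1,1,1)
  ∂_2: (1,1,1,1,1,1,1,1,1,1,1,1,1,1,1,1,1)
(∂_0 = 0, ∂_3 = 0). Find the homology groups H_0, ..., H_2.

H_0 ≅ Z,  H_1 ≅ Z^2,  H_2 ≅ Z.

H_0: b_0 = 9 − 0 − 8 = 1; torsion from ∂_1 factors > 1: none. So H_0 ≅ Z.
H_1: b_1 = 27 − 8 − 17 = 2; torsion from ∂_2 factors > 1: none. So H_1 ≅ Z^2.
H_2: b_2 = 18 − 17 − 0 = 1; torsion from ∂_3 factors > 1: none. So H_2 ≅ Z.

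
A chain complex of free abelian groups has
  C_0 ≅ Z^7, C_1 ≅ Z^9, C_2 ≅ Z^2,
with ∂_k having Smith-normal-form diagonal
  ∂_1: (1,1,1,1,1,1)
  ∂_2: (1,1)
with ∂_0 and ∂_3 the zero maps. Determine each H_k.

H_0: b_0 = 7 − 0 − 6 = 1; torsion from ∂_1 factors > 1: none. So H_0 ≅ Z.
H_1: b_1 = 9 − 6 − 2 = 1; torsion from ∂_2 factors > 1: none. So H_1 ≅ Z.
H_2: b_2 = 2 − 2 − 0 = 0; torsion from ∂_3 factors > 1: none. So H_2 ≅ 0.

H_0 ≅ Z,  H_1 ≅ Z,  H_2 = 0.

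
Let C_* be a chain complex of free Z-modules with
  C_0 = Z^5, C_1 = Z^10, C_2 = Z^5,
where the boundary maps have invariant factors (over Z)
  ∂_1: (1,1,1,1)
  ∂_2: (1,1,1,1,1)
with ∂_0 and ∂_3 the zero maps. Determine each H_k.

H_0: b_0 = 5 − 0 − 4 = 1; torsion from ∂_1 factors > 1: none. So H_0 ≅ Z.
H_1: b_1 = 10 − 4 − 5 = 1; torsion from ∂_2 factors > 1: none. So H_1 ≅ Z.
H_2: b_2 = 5 − 5 − 0 = 0; torsion from ∂_3 factors > 1: none. So H_2 ≅ 0.

H_0 ≅ Z,  H_1 ≅ Z,  H_2 = 0.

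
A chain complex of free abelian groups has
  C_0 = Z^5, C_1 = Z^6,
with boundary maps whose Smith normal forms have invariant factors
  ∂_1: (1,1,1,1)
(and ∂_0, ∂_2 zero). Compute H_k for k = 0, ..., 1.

H_0: b_0 = 5 − 0 − 4 = 1; torsion from ∂_1 factors > 1: none. So H_0 = Z.
H_1: b_1 = 6 − 4 − 0 = 2; torsion from ∂_2 factors > 1: none. So H_1 = Z^2.

H_0 = Z,  H_1 = Z^2.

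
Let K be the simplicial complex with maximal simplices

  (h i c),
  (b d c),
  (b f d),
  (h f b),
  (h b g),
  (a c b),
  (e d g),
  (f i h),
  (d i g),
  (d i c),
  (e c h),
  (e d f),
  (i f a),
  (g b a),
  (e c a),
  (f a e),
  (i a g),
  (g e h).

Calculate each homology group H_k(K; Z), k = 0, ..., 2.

Fix the vertex order a < b < c < d < e < f < g < h < i and write every simplex with vertices in increasing order. Then dim K = 2 and the simplices of K are:

  0-simplices (9): a, b, c, d, e, f, g, h, i
  1-simplices (27): ab, ac, ae, af, ag, ai, bc, bd, bf, bg, bh, cd, ce, ch, ci, de, df, dg, di, ef, eg, eh, fh, fi, gh, gi, hi
  2-simplices (18): abc, abg, ace, aef, afi, agi, bcd, bdf, bfh, bgh, cdi, ceh, chi, def, deg, dgi, egh, fhi

so the chain groups are C_0 ≅ Z^9, C_1 ≅ Z^27, C_2 ≅ Z^18.

∂_1: C_1 → C_0 maps an edge to its endpoints' difference, ∂[p,q] = q − p. For instance
  ∂af = f − a.
This gives a 9×27 integer matrix of rank 8; reducing to Smith normal form yields diagonal entries (1,1,1,1,1,1,1,1).

Boundary ∂_2: C_2 → C_1 acts by ∂[p,q,r] = [q,r] − [p,r] + [p,q]. For instance
  ∂bfh = fh − bh + bf,
  ∂abg = bg − ag + ab.
The resulting 27×18 matrix has rank 17, and its Smith normal form has invariant factors (1,1,1,1,1,1,1,1,1,1,1,1,1,1,1,1,1).

Computing H_k = (kernel of ∂_k) / (image of ∂_{k+1}):

  H_0: rank C_0 − rank ∂_1 = 9 − 8 = 1, and the invariant factors of ∂_1 are all 1, so H_0 ≅ Z.
  H_1: rank ker ∂_1 − rank ∂_2 = (27 − 8) − 17 = 2, and the invariant factors of ∂_2 are all 1, so H_1 ≅ Z^2.
  H_2: rank ker ∂_2 − rank ∂_3 = (18 − 17) − 0 = 1, and there is no ∂_3, so H_2 ≅ Z.

(K is a triangulation of the torus T^2.)

H_0 = Z,  H_1 = Z^2,  H_2 = Z.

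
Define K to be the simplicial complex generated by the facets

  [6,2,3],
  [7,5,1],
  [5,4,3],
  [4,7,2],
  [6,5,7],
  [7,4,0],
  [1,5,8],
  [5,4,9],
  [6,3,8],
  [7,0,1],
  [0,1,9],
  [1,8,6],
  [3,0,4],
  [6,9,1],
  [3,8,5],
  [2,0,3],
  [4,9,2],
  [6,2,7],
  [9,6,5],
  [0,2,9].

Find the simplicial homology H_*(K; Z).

H_0 ≅ Z,  H_1 ≅ Z ⊕ Z/2Z,  H_2 = 0.

We work with the vertex ordering 0 < 1 < 2 < 3 < 4 < 5 < 6 < 7 < 8 < 9. The simplices of K, each written with vertices in increasing order, are:

  0-simplices (10): [0], [1], [2], [3], [4], [5], [6], [7], [8], [9]
  1-simplices (30): (30 of them)
  2-simplices (20): (20 of them)

giving chain groups C_0 ≅ Z^10, C_1 ≅ Z^30, C_2 ≅ Z^20.

Boundary ∂_1: C_1 → C_0 maps an edge to its endpoints' difference, ∂[p,q] = q − p. For instance
  ∂[2,9] = [9] − [2].
The resulting 10×30 matrix has rank 9, and its Smith normal form has invariant factors (1,1,1,1,1,1,1,1,1).

Boundary ∂_2: C_2 → C_1 sends each 2-simplex [p,q,r] to [q,r] − [p,r] + [p,q]. For instance
  ∂[4,5,9] = [5,9] − [4,9] + [4,5],
  ∂[5,6,7] = [6,7] − [5,7] + [5,6].
The 30×20 boundary matrix has rank 20 and Smith normal form diag(1,1,1,1,1,1,1,1,1,1,1,1,1,1,1,1,1,1,1,2).

Now H_k = ker ∂_k / im ∂_{k+1}, so:

  H_0: rank C_0 − rank ∂_1 = 10 − 9 = 1, and the invariant factors of ∂_1 are all 1, so H_0 = Z.
  H_1: rank ker ∂_1 − rank ∂_2 = (30 − 9) − 20 = 1, and ∂_2 has invariant factor 2 > 1, so H_1 = Z ⊕ Z/2Z.
  H_2: rank ker ∂_2 − rank ∂_3 = (20 − 20) − 0 = 0, and there is no ∂_3, so H_2 = 0.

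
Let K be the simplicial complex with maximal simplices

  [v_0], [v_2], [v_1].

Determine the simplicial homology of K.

We work with the vertex ordering v_0 < v_1 < v_2. The simplices of K, each written with vertices in increasing order, are:

  0-simplices (3): [v_0], [v_1], [v_2]

so the chain groups are C_0 ≅ Z^3.

Now H_k = ker ∂_k / im ∂_{k+1}, so:

  H_0: rank C_0 − rank ∂_1 = 3 − 0 = 3, and there is no ∂_1, so H_0 ≅ Z^3.

H_0 ≅ Z^3.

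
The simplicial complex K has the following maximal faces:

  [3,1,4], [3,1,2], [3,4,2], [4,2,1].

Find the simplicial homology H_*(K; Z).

Order the vertices as 1 < 2 < 3 < 4. Listing each simplex with vertices in this order, K has dimension 2 with simplices:

  0-simplices (4): [1], [2], [3], [4]
  1-simplices (6): [1,2], [1,3], [1,4], [2,3], [2,4], [3,4]
  2-simplices (4): [1,2,3], [1,2,4], [1,3,4], [2,3,4]

Hence C_0 ≅ Z^4, C_1 ≅ Z^6, C_2 ≅ Z^4.

Boundary ∂_1: C_1 → C_0 maps an edge to its endpoints' difference, ∂[p,q] = q − p.
As a 4×6 matrix over Z this has rank 3, with invariant factors (1,1,1).

Boundary ∂_2: C_2 → C_1 sends each 2-simplex [p,q,r] to [q,r] − [p,r] + [p,q]. For instance
  ∂[1,2,3] = [2,3] − [1,3] + [1,2],
  ∂[1,3,4] = [3,4] − [1,4] + [1,3].
The 6×4 boundary matrix has rank 3 and Smith normal form diag(1,1,1).

Now H_k = ker ∂_k / im ∂_{k+1}, so:

  H_0: rank C_0 − rank ∂_1 = 4 − 3 = 1, and the invariant factors of ∂_1 are all 1, so H_0 ≅ Z.
  H_1: rank ker ∂_1 − rank ∂_2 = (6 − 3) − 3 = 0, and the invariant factors of ∂_2 are all 1, so H_1 ≅ 0.
  H_2: rank ker ∂_2 − rank ∂_3 = (4 − 3) − 0 = 1, and there is no ∂_3, so H_2 ≅ Z.

H_0 ≅ Z,  H_1 = 0,  H_2 ≅ Z.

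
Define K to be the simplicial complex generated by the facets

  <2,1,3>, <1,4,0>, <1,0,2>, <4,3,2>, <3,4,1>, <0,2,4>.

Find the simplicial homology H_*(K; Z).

Order the vertices as 0 < 1 < 2 < 3 < 4. Listing each simplex with vertices in this order, K has dimension 2 with simplices:

  0-simplices (5): [0], [1], [2], [3], [4]
  1-simplices (9): [0,1], [0,2], [0,4], [1,2], [1,3], [1,4], [2,3], [2,4], [3,4]
  2-simplices (6): [0,1,2], [0,1,4], [0,2,4], [1,2,3], [1,3,4], [2,3,4]

giving chain groups C_0 ≅ Z^5, C_1 ≅ Z^9, C_2 ≅ Z^6.

∂_1: C_1 → C_0 is given by ∂[p,q] = [q] − [p].
The resulting 5×9 matrix has rank 4, and its Smith normal form has invariant factors (1,1,1,1).

The boundary map ∂_2: C_2 → C_1 acts by ∂[p,q,r] = [q,r] − [p,r] + [p,q]. For instance
  ∂[0,1,4] = [1,4] − [0,4] + [0,1],
  ∂[2,3,4] = [3,4] − [2,4] + [2,3].
As a 9×6 matrix over Z this has rank 5, with invariant factors (1,1,1,1,1).

From H_k ≅ ker(∂_k) / im(∂_{k+1}) we obtain:

  H_0: rank C_0 − rank ∂_1 = 5 − 4 = 1, and the invariant factors of ∂_1 are all 1, so H_0 = Z.
  H_1: rank ker ∂_1 − rank ∂_2 = (9 − 4) − 5 = 0, and the invariant factors of ∂_2 are all 1, so H_1 = 0.
  H_2: rank ker ∂_2 − rank ∂_3 = (6 − 5) − 0 = 1, and there is no ∂_3, so H_2 = Z.

As a check, the Euler characteristic is 5 − 9 + 6 = 2, which agrees with 1 − 0 + 1 = 2.

H_0 ≅ Z,  H_1 = 0,  H_2 ≅ Z.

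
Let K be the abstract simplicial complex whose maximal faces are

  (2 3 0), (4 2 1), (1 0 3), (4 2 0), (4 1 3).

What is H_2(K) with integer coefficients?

H_2 = 0.

Order the vertices as 0 < 1 < 2 < 3 < 4. Listing each simplex with vertices in this order, K has dimension 2 with simplices:

  0-simplices (5): [0], [1], [2], [3], [4]
  1-simplices (10): [0,1], [0,2], [0,3], [0,4], [1,2], [1,3], [1,4], [2,3], [2,4], [3,4]
  2-simplices (5): [0,1,3], [0,2,3], [0,2,4], [1,2,4], [1,3,4]

Hence C_0 ≅ Z^5, C_1 ≅ Z^10, C_2 ≅ Z^5.

The boundary map ∂_1: C_1 → C_0 maps an edge to its endpoints' difference, ∂[p,q] = q − p. For instance
  ∂[0,4] = [4] − [0].
The 5×10 boundary matrix has rank 4 and Smith normal form diag(1,1,1,1).

The boundary map ∂_2: C_2 → C_1 acts by ∂[p,q,r] = [q,r] − [p,r] + [p,q]. For instance
  ∂[0,2,3] = [2,3] − [0,3] + [0,2],
  ∂[1,3,4] = [3,4] − [1,4] + [1,3].
As a 10×5 matrix over Z this has rank 5, with invariant factors (1,1,1,1,1).

From H_k ≅ ker(∂_k) / im(∂_{k+1}) we obtain:

  H_2: rank ker ∂_2 − rank ∂_3 = (5 − 5) − 0 = 0, and there is no ∂_3, so H_2 ≅ 0.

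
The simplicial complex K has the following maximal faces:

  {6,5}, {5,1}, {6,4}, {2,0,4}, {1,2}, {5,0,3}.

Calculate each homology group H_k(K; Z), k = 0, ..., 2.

H_0 ≅ Z,  H_1 ≅ Z^2,  H_2 = 0.

Order the vertices as 0 < 1 < 2 < 3 < 4 < 5 < 6. Listing each simplex with vertices in this order, K has dimension 2 with simplices:

  0-simplices (7): [0], [1], [2], [3], [4], [5], [6]
  1-simplices (10): [0,2], [0,3], [0,4], [0,5], [1,2], [1,5], [2,4], [3,5], [4,6], [5,6]
  2-simplices (2): [0,2,4], [0,3,5]

Hence C_0 ≅ Z^7, C_1 ≅ Z^10, C_2 ≅ Z^2.

∂_1: C_1 → C_0 is given by ∂[p,q] = [q] − [p]. For instance
  ∂[1,5] = [5] − [1].
As a 7×10 matrix over Z this has rank 6, with invariant factors (1,1,1,1,1,1).

∂_2: C_2 → C_1 acts by ∂[p,q,r] = [q,r] − [p,r] + [p,q]. For instance
  ∂[0,2,4] = [2,4] − [0,4] + [0,2],
  ∂[0,3,5] = [3,5] − [0,5] + [0,3].
This gives a 10×2 integer matrix of rank 2; reducing to Smith normal form yields diagonal entries (1,1).

From H_k ≅ ker(∂_k) / im(∂_{k+1}) we obtain:

  H_0: rank C_0 − rank ∂_1 = 7 − 6 = 1, and the invariant factors of ∂_1 are all 1, so H_0 ≅ Z.
  H_1: rank ker ∂_1 − rank ∂_2 = (10 − 6) − 2 = 2, and the invariant factors of ∂_2 are all 1, so H_1 ≅ Z^2.
  H_2: rank ker ∂_2 − rank ∂_3 = (2 − 2) − 0 = 0, and there is no ∂_3, so H_2 ≅ 0.

As a check, the Euler characteristic is 7 − 10 + 2 = -1, which agrees with 1 − 2 + 0 = -1.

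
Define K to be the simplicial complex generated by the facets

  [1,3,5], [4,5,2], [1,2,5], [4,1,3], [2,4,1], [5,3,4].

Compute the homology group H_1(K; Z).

We work with the vertex ordering 1 < 2 < 3 < 4 < 5. The simplices of K, each written with vertices in increasing order, are:

  0-simplices (5): [1], [2], [3], [4], [5]
  1-simplices (9): [1,2], [1,3], [1,4], [1,5], [2,4], [2,5], [3,4], [3,5], [4,5]
  2-simplices (6): [1,2,4], [1,2,5], [1,3,4], [1,3,5], [2,4,5], [3,4,5]

Hence C_0 ≅ Z^5, C_1 ≅ Z^9, C_2 ≅ Z^6.

∂_1: C_1 → C_0 maps an edge to its endpoints' difference, ∂[p,q] = q − p.
The 5×9 boundary matrix has rank 4 and Smith normal form diag(1,1,1,1).

Boundary ∂_2: C_2 → C_1 maps a triangle to the signed sum of its edges. For instance
  ∂[1,2,5] = [2,5] − [1,5] + [1,2],
  ∂[1,3,5] = [3,5] − [1,5] + [1,3].
This gives a 9×6 integer matrix of rank 5; reducing to Smith normal form yields diagonal entries (1,1,1,1,1).

From H_k ≅ ker(∂_k) / im(∂_{k+1}) we obtain:

  H_1: rank ker ∂_1 − rank ∂_2 = (9 − 4) − 5 = 0, and the invariant factors of ∂_2 are all 1, so H_1 ≅ 0.

H_1 ≅ 0.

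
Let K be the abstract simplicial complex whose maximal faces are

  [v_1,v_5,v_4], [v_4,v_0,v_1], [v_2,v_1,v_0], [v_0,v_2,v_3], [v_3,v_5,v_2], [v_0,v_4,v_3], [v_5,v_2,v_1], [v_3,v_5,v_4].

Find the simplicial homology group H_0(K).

H_0 = Z.

We work with the vertex ordering v_0 < v_1 < v_2 < v_3 < v_4 < v_5. The simplices of K, each written with vertices in increasing order, are:

  0-simplices (6): [v_0], [v_1], [v_2], [v_3], [v_4], [v_5]
  1-simplices (12): [v_0,v_1], [v_0,v_2], [v_0,v_3], [v_0,v_4], [v_1,v_2], [v_1,v_4], [v_1,v_5], [v_2,v_3], [v_2,v_5], [v_3,v_4], [v_3,v_5], [v_4,v_5]
  2-simplices (8): [v_0,v_1,v_2], [v_0,v_1,v_4], [v_0,v_2,v_3], [v_0,v_3,v_4], [v_1,v_2,v_5], [v_1,v_4,v_5], [v_2,v_3,v_5], [v_3,v_4,v_5]

so the chain groups are C_0 ≅ Z^6, C_1 ≅ Z^12, C_2 ≅ Z^8.

The boundary map ∂_1: C_1 → C_0 is given by ∂[p,q] = [q] − [p]. For instance
  ∂[v_0,v_2] = [v_2] − [v_0].
As a 6×12 matrix over Z this has rank 5, with invariant factors (1,1,1,1,1).

∂_2: C_2 → C_1 acts by ∂[p,q,r] = [q,r] − [p,r] + [p,q]. For instance
  ∂[v_3,v_4,v_5] = [v_4,v_5] − [v_3,v_5] + [v_3,v_4],
  ∂[v_0,v_1,v_2] = [v_1,v_2] − [v_0,v_2] + [v_0,v_1].
This gives a 12×8 integer matrix of rank 7; reducing to Smith normal form yields diagonal entries (1,1,1,1,1,1,1).

Reading off H_k = ker ∂_k / im ∂_{k+1}:

  H_0: rank C_0 − rank ∂_1 = 6 − 5 = 1, and the invariant factors of ∂_1 are all 1, so H_0 = Z.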